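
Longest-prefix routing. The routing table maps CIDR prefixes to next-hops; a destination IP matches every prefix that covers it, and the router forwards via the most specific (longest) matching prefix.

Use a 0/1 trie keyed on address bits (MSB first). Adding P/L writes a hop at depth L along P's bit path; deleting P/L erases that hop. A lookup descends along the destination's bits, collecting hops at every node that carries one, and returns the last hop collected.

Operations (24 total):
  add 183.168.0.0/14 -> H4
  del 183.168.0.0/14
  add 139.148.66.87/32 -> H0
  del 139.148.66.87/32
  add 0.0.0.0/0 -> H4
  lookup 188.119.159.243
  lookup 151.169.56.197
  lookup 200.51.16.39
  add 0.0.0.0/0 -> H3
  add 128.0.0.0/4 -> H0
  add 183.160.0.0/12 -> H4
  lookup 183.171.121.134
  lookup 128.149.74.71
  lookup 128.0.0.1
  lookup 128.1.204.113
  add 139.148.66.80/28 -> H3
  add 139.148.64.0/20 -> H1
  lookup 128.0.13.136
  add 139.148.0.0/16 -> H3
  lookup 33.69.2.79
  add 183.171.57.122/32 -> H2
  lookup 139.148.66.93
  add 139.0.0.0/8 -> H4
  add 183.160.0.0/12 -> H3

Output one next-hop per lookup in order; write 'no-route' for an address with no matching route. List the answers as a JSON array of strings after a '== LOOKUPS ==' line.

Process each operation:
  + 183.168.0.0/14 (H4) depth=14
  del 183.168.0.0/14 (clear depth 14)
  + 139.148.66.87/32 (H0) depth=32
  del 139.148.66.87/32 (clear depth 32)
  + 0.0.0.0/0 (H4) depth=0
  lookup 188.119.159.243: bits 1011 walk d0:H4→d1:-→d2:-→d3:-→d4:- -> H4
  lookup 151.169.56.197: bits 100 walk d0:H4→d1:-→d2:-→d3:- -> H4
  lookup 200.51.16.39: bits 1 walk d0:H4→d1:- -> H4
  + 0.0.0.0/0 (H3) depth=0
  + 128.0.0.0/4 (H0) depth=4
  + 183.160.0.0/12 (H4) depth=12
  lookup 183.171.121.134: bits 10110111101010 walk d0:H3→d1:-→d2:-→d3:-→d4:-→d5:-→d6:-→d7:-→d8:-→d9:-→d10:-→d11:-→d12:H4→d13:-→d14:- -> H4
  lookup 128.149.74.71: bits 1000 walk d0:H3→d1:-→d2:-→d3:-→d4:H0 -> H0
  lookup 128.0.0.1: bits 1000 walk d0:H3→d1:-→d2:-→d3:-→d4:H0 -> H0
  lookup 128.1.204.113: bits 1000 walk d0:H3→d1:-→d2:-→d3:-→d4:H0 -> H0
  + 139.148.66.80/28 (H3) depth=28
  + 139.148.64.0/20 (H1) depth=20
  lookup 128.0.13.136: bits 1000 walk d0:H3→d1:-→d2:-→d3:-→d4:H0 -> H0
  + 139.148.0.0/16 (H3) depth=16
  lookup 33.69.2.79: bits ε walk d0:H3 -> H3
  + 183.171.57.122/32 (H2) depth=32
  lookup 139.148.66.93: bits 1000101110010100010000100101 walk d0:H3→d1:-→d2:-→d3:-→d4:H0→d5:-→d6:-→d7:-→d8:-→d9:-→d10:-→d11:-→d12:-→d13:-→d14:-→d15:-→d16:H3→d17:-→d18:-→d19:-→d20:H1→d21:-→d22:-→d23:-→d24:-→d25:-→d26:-→d27:-→d28:H3 -> H3
  + 139.0.0.0/8 (H4) depth=8
  + 183.160.0.0/12 (H3) depth=12

== LOOKUPS ==
["H4","H4","H4","H4","H0","H0","H0","H0","H3","H3"]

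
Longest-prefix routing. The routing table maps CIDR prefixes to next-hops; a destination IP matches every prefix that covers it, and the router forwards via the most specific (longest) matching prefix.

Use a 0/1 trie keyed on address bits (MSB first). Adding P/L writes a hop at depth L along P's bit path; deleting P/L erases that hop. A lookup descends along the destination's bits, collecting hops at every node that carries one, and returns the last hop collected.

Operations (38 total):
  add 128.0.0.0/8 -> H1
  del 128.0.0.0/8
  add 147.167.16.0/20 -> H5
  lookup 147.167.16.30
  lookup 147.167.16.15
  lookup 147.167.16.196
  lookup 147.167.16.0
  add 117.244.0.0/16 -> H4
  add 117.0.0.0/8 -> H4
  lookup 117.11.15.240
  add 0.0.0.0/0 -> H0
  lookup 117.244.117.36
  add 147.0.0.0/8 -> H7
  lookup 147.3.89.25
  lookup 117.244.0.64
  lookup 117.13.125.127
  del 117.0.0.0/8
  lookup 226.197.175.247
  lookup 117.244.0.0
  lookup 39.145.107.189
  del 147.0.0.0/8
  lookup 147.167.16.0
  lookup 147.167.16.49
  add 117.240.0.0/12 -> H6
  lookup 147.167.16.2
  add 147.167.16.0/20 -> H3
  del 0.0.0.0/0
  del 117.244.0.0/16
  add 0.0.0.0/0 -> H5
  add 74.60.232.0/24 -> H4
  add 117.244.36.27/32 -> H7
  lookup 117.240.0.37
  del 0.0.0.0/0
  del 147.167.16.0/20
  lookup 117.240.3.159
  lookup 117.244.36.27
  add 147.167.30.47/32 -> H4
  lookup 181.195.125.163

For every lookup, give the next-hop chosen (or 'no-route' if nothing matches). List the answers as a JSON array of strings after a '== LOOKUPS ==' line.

Trace:
  + 128.0.0.0/8 (H1) depth=8
  - 128.0.0.0/8 clear@8
  + 147.167.16.0/20 (H5) depth=20
  ? 147.167.16.30  path d0:-→d1:-→d2:-→d3:-→d4:-→d5:-→d6:-→d7:-→d8:-→d9:-→d10:-→d11:-→d12:-→d13:-→d14:-→d15:-→d16:-→d17:-→d18:-→d19:-→d20:H5  best=H5
  ? 147.167.16.15  path d0:-→d1:-→d2:-→d3:-→d4:-→d5:-→d6:-→d7:-→d8:-→d9:-→d10:-→d11:-→d12:-→d13:-→d14:-→d15:-→d16:-→d17:-→d18:-→d19:-→d20:H5  best=H5
  ? 147.167.16.196  path d0:-→d1:-→d2:-→d3:-→d4:-→d5:-→d6:-→d7:-→d8:-→d9:-→d10:-→d11:-→d12:-→d13:-→d14:-→d15:-→d16:-→d17:-→d18:-→d19:-→d20:H5  best=H5
  ? 147.167.16.0  path d0:-→d1:-→d2:-→d3:-→d4:-→d5:-→d6:-→d7:-→d8:-→d9:-→d10:-→d11:-→d12:-→d13:-→d14:-→d15:-→d16:-→d17:-→d18:-→d19:-→d20:H5  best=H5
  + 117.244.0.0/16 (H4) depth=16
  + 117.0.0.0/8 (H4) depth=8
  ? 117.11.15.240  path d0:-→d1:-→d2:-→d3:-→d4:-→d5:-→d6:-→d7:-→d8:H4  best=H4
  + 0.0.0.0/0 (H0) depth=0
  ? 117.244.117.36  path d0:H0→d1:-→d2:-→d3:-→d4:-→d5:-→d6:-→d7:-→d8:H4→d9:-→d10:-→d11:-→d12:-→d13:-→d14:-→d15:-→d16:H4  best=H4
  + 147.0.0.0/8 (H7) depth=8
  ? 147.3.89.25  path d0:H0→d1:-→d2:-→d3:-→d4:-→d5:-→d6:-→d7:-→d8:H7  best=H7
  ? 117.244.0.64  path d0:H0→d1:-→d2:-→d3:-→d4:-→d5:-→d6:-→d7:-→d8:H4→d9:-→d10:-→d11:-→d12:-→d13:-→d14:-→d15:-→d16:H4  best=H4
  ? 117.13.125.127  path d0:H0→d1:-→d2:-→d3:-→d4:-→d5:-→d6:-→d7:-→d8:H4  best=H4
  - 117.0.0.0/8 clear@8
  ? 226.197.175.247  path d0:H0→d1:-  best=H0
  ? 117.244.0.0  path d0:H0→d1:-→d2:-→d3:-→d4:-→d5:-→d6:-→d7:-→d8:-→d9:-→d10:-→d11:-→d12:-→d13:-→d14:-→d15:-→d16:H4  best=H4
  ? 39.145.107.189  path d0:H0→d1:-  best=H0
  - 147.0.0.0/8 clear@8
  ? 147.167.16.0  path d0:H0→d1:-→d2:-→d3:-→d4:-→d5:-→d6:-→d7:-→d8:-→d9:-→d10:-→d11:-→d12:-→d13:-→d14:-→d15:-→d16:-→d17:-→d18:-→d19:-→d20:H5  best=H5
  ? 147.167.16.49  path d0:H0→d1:-→d2:-→d3:-→d4:-→d5:-→d6:-→d7:-→d8:-→d9:-→d10:-→d11:-→d12:-→d13:-→d14:-→d15:-→d16:-→d17:-→d18:-→d19:-→d20:H5  best=H5
  + 117.240.0.0/12 (H6) depth=12
  ? 147.167.16.2  path d0:H0→d1:-→d2:-→d3:-→d4:-→d5:-→d6:-→d7:-→d8:-→d9:-→d10:-→d11:-→d12:-→d13:-→d14:-→d15:-→d16:-→d17:-→d18:-→d19:-→d20:H5  best=H5
  + 147.167.16.0/20 (H3) depth=20
  - 0.0.0.0/0 clear@0
  - 117.244.0.0/16 clear@16
  + 0.0.0.0/0 (H5) depth=0
  + 74.60.232.0/24 (H4) depth=24
  + 117.244.36.27/32 (H7) depth=32
  ? 117.240.0.37  path d0:H5→d1:-→d2:-→d3:-→d4:-→d5:-→d6:-→d7:-→d8:-→d9:-→d10:-→d11:-→d12:H6→d13:-  best=H6
  - 0.0.0.0/0 clear@0
  - 147.167.16.0/20 clear@20
  ? 117.240.3.159  path d0:-→d1:-→d2:-→d3:-→d4:-→d5:-→d6:-→d7:-→d8:-→d9:-→d10:-→d11:-→d12:H6→d13:-  best=H6
  ? 117.244.36.27  path d0:-→d1:-→d2:-→d3:-→d4:-→d5:-→d6:-→d7:-→d8:-→d9:-→d10:-→d11:-→d12:H6→d13:-→d14:-→d15:-→d16:-→d17:-→d18:-→d19:-→d20:-→d21:-→d22:-→d23:-→d24:-→d25:-→d26:-→d27:-→d28:-→d29:-→d30:-→d31:-→d32:H7  best=H7
  + 147.167.30.47/32 (H4) depth=32
  ? 181.195.125.163  path d0:-→d1:-→d2:-  best=no-route

== LOOKUPS ==
["H5","H5","H5","H5","H4","H4","H7","H4","H4","H0","H4","H0","H5","H5","H5","H6","H6","H7","no-route"]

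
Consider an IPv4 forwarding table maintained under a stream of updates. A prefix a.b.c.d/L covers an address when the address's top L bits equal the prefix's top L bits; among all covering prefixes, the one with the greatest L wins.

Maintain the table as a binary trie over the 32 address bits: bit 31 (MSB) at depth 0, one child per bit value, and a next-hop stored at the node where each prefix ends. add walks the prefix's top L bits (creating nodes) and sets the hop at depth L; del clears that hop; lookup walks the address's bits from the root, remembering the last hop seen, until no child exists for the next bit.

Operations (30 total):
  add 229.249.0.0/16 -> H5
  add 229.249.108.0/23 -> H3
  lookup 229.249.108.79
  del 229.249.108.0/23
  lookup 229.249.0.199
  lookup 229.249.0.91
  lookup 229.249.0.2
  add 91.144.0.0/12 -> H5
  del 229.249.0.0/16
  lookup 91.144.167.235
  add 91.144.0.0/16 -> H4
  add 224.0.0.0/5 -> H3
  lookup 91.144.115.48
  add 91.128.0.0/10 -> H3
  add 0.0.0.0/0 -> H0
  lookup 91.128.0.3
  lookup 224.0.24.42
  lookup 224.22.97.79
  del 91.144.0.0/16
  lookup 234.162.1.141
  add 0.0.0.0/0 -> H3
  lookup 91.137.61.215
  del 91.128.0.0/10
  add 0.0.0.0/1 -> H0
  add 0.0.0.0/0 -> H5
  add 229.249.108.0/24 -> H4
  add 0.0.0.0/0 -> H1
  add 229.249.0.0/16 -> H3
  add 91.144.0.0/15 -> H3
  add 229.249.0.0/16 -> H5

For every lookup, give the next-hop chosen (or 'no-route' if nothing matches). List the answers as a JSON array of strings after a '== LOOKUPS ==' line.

Trace:
  add 229.249.0.0/16 -> H5 at depth 16
  add 229.249.108.0/23 -> H3 at depth 23
  ? 229.249.108.79  path d0:-→d1:-→d2:-→d3:-→d4:-→d5:-→d6:-→d7:-→d8:-→d9:-→d10:-→d11:-→d12:-→d13:-→d14:-→d15:-→d16:H5→d17:-→d18:-→d19:-→d20:-→d21:-→d22:-→d23:H3  best=H3
  del 229.249.108.0/23 (clear depth 23)
  ? 229.249.0.199  path d0:-→d1:-→d2:-→d3:-→d4:-→d5:-→d6:-→d7:-→d8:-→d9:-→d10:-→d11:-→d12:-→d13:-→d14:-→d15:-→d16:H5→d17:-  best=H5
  ? 229.249.0.91  path d0:-→d1:-→d2:-→d3:-→d4:-→d5:-→d6:-→d7:-→d8:-→d9:-→d10:-→d11:-→d12:-→d13:-→d14:-→d15:-→d16:H5→d17:-  best=H5
  ? 229.249.0.2  path d0:-→d1:-→d2:-→d3:-→d4:-→d5:-→d6:-→d7:-→d8:-→d9:-→d10:-→d11:-→d12:-→d13:-→d14:-→d15:-→d16:H5→d17:-  best=H5
  add 91.144.0.0/12 -> H5 at depth 12
  del 229.249.0.0/16 (clear depth 16)
  ? 91.144.167.235  path d0:-→d1:-→d2:-→d3:-→d4:-→d5:-→d6:-→d7:-→d8:-→d9:-→d10:-→d11:-→d12:H5  best=H5
  add 91.144.0.0/16 -> H4 at depth 16
  add 224.0.0.0/5 -> H3 at depth 5
  ? 91.144.115.48  path d0:-→d1:-→d2:-→d3:-→d4:-→d5:-→d6:-→d7:-→d8:-→d9:-→d10:-→d11:-→d12:H5→d13:-→d14:-→d15:-→d16:H4  best=H4
  add 91.128.0.0/10 -> H3 at depth 10
  add 0.0.0.0/0 -> H0 at depth 0
  ? 91.128.0.3  path d0:H0→d1:-→d2:-→d3:-→d4:-→d5:-→d6:-→d7:-→d8:-→d9:-→d10:H3→d11:-  best=H3
  ? 224.0.24.42  path d0:H0→d1:-→d2:-→d3:-→d4:-→d5:H3  best=H3
  ? 224.22.97.79  path d0:H0→d1:-→d2:-→d3:-→d4:-→d5:H3  best=H3
  del 91.144.0.0/16 (clear depth 16)
  ? 234.162.1.141  path d0:H0→d1:-→d2:-→d3:-→d4:-  best=H0
  add 0.0.0.0/0 -> H3 at depth 0
  ? 91.137.61.215  path d0:H3→d1:-→d2:-→d3:-→d4:-→d5:-→d6:-→d7:-→d8:-→d9:-→d10:H3→d11:-  best=H3
  del 91.128.0.0/10 (clear depth 10)
  add 0.0.0.0/1 -> H0 at depth 1
  add 0.0.0.0/0 -> H5 at depth 0
  add 229.249.108.0/24 -> H4 at depth 24
  add 0.0.0.0/0 -> H1 at depth 0
  add 229.249.0.0/16 -> H3 at depth 16
  add 91.144.0.0/15 -> H3 at depth 15
  add 229.249.0.0/16 -> H5 at depth 16

== LOOKUPS ==
["H3","H5","H5","H5","H5","H4","H3","H3","H3","H0","H3"]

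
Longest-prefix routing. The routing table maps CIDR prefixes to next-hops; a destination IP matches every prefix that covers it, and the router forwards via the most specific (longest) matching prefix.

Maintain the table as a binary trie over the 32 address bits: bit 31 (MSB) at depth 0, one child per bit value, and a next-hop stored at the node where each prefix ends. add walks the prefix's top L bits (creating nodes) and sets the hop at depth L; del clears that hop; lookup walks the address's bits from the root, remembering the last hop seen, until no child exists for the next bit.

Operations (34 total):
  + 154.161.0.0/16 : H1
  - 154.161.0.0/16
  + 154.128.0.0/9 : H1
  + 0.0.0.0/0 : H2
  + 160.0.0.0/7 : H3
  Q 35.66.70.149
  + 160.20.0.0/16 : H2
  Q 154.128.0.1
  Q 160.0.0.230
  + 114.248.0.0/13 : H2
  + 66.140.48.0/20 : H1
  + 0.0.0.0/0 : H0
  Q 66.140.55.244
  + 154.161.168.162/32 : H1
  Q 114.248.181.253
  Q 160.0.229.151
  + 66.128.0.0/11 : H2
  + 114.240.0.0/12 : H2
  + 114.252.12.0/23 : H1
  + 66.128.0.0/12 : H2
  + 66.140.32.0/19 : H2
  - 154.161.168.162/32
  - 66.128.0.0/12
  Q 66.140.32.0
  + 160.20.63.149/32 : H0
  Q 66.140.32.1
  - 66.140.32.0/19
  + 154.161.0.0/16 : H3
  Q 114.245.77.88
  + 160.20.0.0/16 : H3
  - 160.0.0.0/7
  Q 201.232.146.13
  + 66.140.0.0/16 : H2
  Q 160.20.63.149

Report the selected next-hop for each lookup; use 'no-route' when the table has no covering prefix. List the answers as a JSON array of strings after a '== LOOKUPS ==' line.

Apply in order:
  + 154.161.0.0/16 (H1) depth=16
  - 154.161.0.0/16 clear@16
  + 154.128.0.0/9 (H1) depth=9
  + 0.0.0.0/0 (H2) depth=0
  + 160.0.0.0/7 (H3) depth=7
  ? 35.66.70.149  path d0:H2  best=H2
  + 160.20.0.0/16 (H2) depth=16
  ? 154.128.0.1  path d0:H2→d1:-→d2:-→d3:-→d4:-→d5:-→d6:-→d7:-→d8:-→d9:H1→d10:-  best=H1
  ? 160.0.0.230  path d0:H2→d1:-→d2:-→d3:-→d4:-→d5:-→d6:-→d7:H3→d8:-→d9:-→d10:-→d11:-  best=H3
  + 114.248.0.0/13 (H2) depth=13
  + 66.140.48.0/20 (H1) depth=20
  + 0.0.0.0/0 (H0) depth=0
  ? 66.140.55.244  path d0:H0→d1:-→d2:-→d3:-→d4:-→d5:-→d6:-→d7:-→d8:-→d9:-→d10:-→d11:-→d12:-→d13:-→d14:-→d15:-→d16:-→d17:-→d18:-→d19:-→d20:H1  best=H1
  + 154.161.168.162/32 (H1) depth=32
  ? 114.248.181.253  path d0:H0→d1:-→d2:-→d3:-→d4:-→d5:-→d6:-→d7:-→d8:-→d9:-→d10:-→d11:-→d12:-→d13:H2  best=H2
  ? 160.0.229.151  path d0:H0→d1:-→d2:-→d3:-→d4:-→d5:-→d6:-→d7:H3→d8:-→d9:-→d10:-→d11:-  best=H3
  + 66.128.0.0/11 (H2) depth=11
  + 114.240.0.0/12 (H2) depth=12
  + 114.252.12.0/23 (H1) depth=23
  + 66.128.0.0/12 (H2) depth=12
  + 66.140.32.0/19 (H2) depth=19
  - 154.161.168.162/32 clear@32
  - 66.128.0.0/12 clear@12
  ? 66.140.32.0  path d0:H0→d1:-→d2:-→d3:-→d4:-→d5:-→d6:-→d7:-→d8:-→d9:-→d10:-→d11:H2→d12:-→d13:-→d14:-→d15:-→d16:-→d17:-→d18:-→d19:H2  best=H2
  + 160.20.63.149/32 (H0) depth=32
  ? 66.140.32.1  path d0:H0→d1:-→d2:-→d3:-→d4:-→d5:-→d6:-→d7:-→d8:-→d9:-→d10:-→d11:H2→d12:-→d13:-→d14:-→d15:-→d16:-→d17:-→d18:-→d19:H2  best=H2
  - 66.140.32.0/19 clear@19
  + 154.161.0.0/16 (H3) depth=16
  ? 114.245.77.88  path d0:H0→d1:-→d2:-→d3:-→d4:-→d5:-→d6:-→d7:-→d8:-→d9:-→d10:-→d11:-→d12:H2  best=H2
  + 160.20.0.0/16 (H3) depth=16
  - 160.0.0.0/7 clear@7
  ? 201.232.146.13  path d0:H0→d1:-  best=H0
  + 66.140.0.0/16 (H2) depth=16
  ? 160.20.63.149  path d0:H0→d1:-→d2:-→d3:-→d4:-→d5:-→d6:-→d7:-→d8:-→d9:-→d10:-→d11:-→d12:-→d13:-→d14:-→d15:-→d16:H3→d17:-→d18:-→d19:-→d20:-→d21:-→d22:-→d23:-→d24:-→d25:-→d26:-→d27:-→d28:-→d29:-→d30:-→d31:-→d32:H0  best=H0

== LOOKUPS ==
["H2","H1","H3","H1","H2","H3","H2","H2","H2","H0","H0"]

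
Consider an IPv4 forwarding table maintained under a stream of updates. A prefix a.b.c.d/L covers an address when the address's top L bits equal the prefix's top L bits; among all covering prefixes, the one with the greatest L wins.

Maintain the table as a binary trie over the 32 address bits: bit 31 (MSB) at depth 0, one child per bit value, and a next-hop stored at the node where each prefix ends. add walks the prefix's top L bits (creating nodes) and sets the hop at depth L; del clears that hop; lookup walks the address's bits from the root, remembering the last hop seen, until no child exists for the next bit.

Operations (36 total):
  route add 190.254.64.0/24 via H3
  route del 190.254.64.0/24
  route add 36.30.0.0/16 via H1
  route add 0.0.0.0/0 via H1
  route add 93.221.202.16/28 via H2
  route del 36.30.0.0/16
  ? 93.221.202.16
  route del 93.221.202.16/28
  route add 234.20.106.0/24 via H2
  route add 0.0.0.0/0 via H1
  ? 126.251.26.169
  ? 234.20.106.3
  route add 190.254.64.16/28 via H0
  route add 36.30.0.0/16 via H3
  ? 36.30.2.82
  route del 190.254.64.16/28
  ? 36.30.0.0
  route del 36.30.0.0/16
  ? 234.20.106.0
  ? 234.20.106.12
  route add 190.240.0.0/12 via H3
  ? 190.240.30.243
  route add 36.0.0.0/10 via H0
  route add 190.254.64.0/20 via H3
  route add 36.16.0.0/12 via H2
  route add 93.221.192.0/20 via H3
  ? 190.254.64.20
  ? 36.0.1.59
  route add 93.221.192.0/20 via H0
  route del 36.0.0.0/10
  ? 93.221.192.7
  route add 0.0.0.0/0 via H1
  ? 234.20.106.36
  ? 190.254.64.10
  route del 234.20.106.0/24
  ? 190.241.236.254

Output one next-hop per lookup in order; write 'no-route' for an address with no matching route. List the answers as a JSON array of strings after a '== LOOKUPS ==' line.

Process each operation:
  + 190.254.64.0/24 (H3) depth=24
  del 190.254.64.0/24 (clear depth 24)
  + 36.30.0.0/16 (H1) depth=16
  + 0.0.0.0/0 (H1) depth=0
  + 93.221.202.16/28 (H2) depth=28
  del 36.30.0.0/16 (clear depth 16)
  Q 93.221.202.16: descend 0101110111011101110010100001 ; hops seen [H1,H2] ; pick H2
  del 93.221.202.16/28 (clear depth 28)
  + 234.20.106.0/24 (H2) depth=24
  + 0.0.0.0/0 (H1) depth=0
  Q 126.251.26.169: descend 01 ; hops seen [H1] ; pick H1
  Q 234.20.106.3: descend 111010100001010001101010 ; hops seen [H1,H2] ; pick H2
  + 190.254.64.16/28 (H0) depth=28
  + 36.30.0.0/16 (H3) depth=16
  Q 36.30.2.82: descend 0010010000011110 ; hops seen [H1,H3] ; pick H3
  del 190.254.64.16/28 (clear depth 28)
  Q 36.30.0.0: descend 0010010000011110 ; hops seen [H1,H3] ; pick H3
  del 36.30.0.0/16 (clear depth 16)
  Q 234.20.106.0: descend 111010100001010001101010 ; hops seen [H1,H2] ; pick H2
  Q 234.20.106.12: descend 111010100001010001101010 ; hops seen [H1,H2] ; pick H2
  + 190.240.0.0/12 (H3) depth=12
  Q 190.240.30.243: descend 101111101111 ; hops seen [H1,H3] ; pick H3
  + 36.0.0.0/10 (H0) depth=10
  + 190.254.64.0/20 (H3) depth=20
  + 36.16.0.0/12 (H2) depth=12
  + 93.221.192.0/20 (H3) depth=20
  Q 190.254.64.20: descend 1011111011111110010000000001 ; hops seen [H1,H3,H3] ; pick H3
  Q 36.0.1.59: descend 00100100000 ; hops seen [H1,H0] ; pick H0
  + 93.221.192.0/20 (H0) depth=20
  del 36.0.0.0/10 (clear depth 10)
  Q 93.221.192.7: descend 01011101110111011100 ; hops seen [H1,H0] ; pick H0
  + 0.0.0.0/0 (H1) depth=0
  Q 234.20.106.36: descend 111010100001010001101010 ; hops seen [H1,H2] ; pick H2
  Q 190.254.64.10: descend 101111101111111001000000000 ; hops seen [H1,H3,H3] ; pick H3
  del 234.20.106.0/24 (clear depth 24)
  Q 190.241.236.254: descend 101111101111 ; hops seen [H1,H3] ; pick H3

== LOOKUPS ==
["H2","H1","H2","H3","H3","H2","H2","H3","H3","H0","H0","H2","H3","H3"]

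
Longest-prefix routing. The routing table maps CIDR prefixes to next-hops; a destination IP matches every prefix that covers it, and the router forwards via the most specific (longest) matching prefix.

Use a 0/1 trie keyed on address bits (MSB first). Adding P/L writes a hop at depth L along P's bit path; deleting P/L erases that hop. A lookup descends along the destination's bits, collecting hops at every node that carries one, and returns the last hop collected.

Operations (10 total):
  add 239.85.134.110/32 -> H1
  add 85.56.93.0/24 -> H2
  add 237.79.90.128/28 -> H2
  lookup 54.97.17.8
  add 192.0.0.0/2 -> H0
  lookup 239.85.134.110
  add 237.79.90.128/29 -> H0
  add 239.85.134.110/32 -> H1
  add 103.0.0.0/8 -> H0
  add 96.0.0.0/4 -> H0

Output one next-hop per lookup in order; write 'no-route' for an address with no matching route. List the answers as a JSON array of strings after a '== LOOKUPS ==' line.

Trace:
  add 239.85.134.110/32 -> H1 at depth 32
  add 85.56.93.0/24 -> H2 at depth 24
  add 237.79.90.128/28 -> H2 at depth 28
  Q 54.97.17.8: descend 0 ; hops seen [∅] ; pick no-route
  add 192.0.0.0/2 -> H0 at depth 2
  Q 239.85.134.110: descend 11101111010101011000011001101110 ; hops seen [H0,H1] ; pick H1
  add 237.79.90.128/29 -> H0 at depth 29
  add 239.85.134.110/32 -> H1 at depth 32
  add 103.0.0.0/8 -> H0 at depth 8
  add 96.0.0.0/4 -> H0 at depth 4

== LOOKUPS ==
["no-route","H1"]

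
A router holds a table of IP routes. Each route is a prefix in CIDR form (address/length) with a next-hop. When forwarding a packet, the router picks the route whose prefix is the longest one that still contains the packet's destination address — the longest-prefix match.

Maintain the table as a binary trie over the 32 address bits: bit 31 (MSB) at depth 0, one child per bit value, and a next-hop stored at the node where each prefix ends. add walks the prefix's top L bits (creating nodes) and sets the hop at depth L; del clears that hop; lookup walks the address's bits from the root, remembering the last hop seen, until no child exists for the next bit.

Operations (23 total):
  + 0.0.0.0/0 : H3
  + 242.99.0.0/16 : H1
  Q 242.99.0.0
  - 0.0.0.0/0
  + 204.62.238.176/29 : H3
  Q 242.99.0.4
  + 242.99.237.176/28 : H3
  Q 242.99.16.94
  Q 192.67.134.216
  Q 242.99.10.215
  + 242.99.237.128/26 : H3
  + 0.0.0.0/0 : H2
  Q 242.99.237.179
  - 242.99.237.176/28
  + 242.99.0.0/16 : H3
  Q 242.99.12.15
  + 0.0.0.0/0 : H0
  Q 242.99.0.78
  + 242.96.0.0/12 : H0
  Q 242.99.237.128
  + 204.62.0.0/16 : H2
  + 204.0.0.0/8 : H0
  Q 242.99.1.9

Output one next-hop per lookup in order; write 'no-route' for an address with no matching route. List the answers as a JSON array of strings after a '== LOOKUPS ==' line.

Trace:
  add 0.0.0.0/0 -> H3 at depth 0
  add 242.99.0.0/16 -> H1 at depth 16
  ? 242.99.0.0  path d0:H3→d1:-→d2:-→d3:-→d4:-→d5:-→d6:-→d7:-→d8:-→d9:-→d10:-→d11:-→d12:-→d13:-→d14:-→d15:-→d16:H1  best=H1
  - 0.0.0.0/0 clear@0
  add 204.62.238.176/29 -> H3 at depth 29
  ? 242.99.0.4  path d0:-→d1:-→d2:-→d3:-→d4:-→d5:-→d6:-→d7:-→d8:-→d9:-→d10:-→d11:-→d12:-→d13:-→d14:-→d15:-→d16:H1  best=H1
  add 242.99.237.176/28 -> H3 at depth 28
  ? 242.99.16.94  path d0:-→d1:-→d2:-→d3:-→d4:-→d5:-→d6:-→d7:-→d8:-→d9:-→d10:-→d11:-→d12:-→d13:-→d14:-→d15:-→d16:H1  best=H1
  ? 192.67.134.216  path d0:-→d1:-→d2:-→d3:-→d4:-  best=no-route
  ? 242.99.10.215  path d0:-→d1:-→d2:-→d3:-→d4:-→d5:-→d6:-→d7:-→d8:-→d9:-→d10:-→d11:-→d12:-→d13:-→d14:-→d15:-→d16:H1  best=H1
  add 242.99.237.128/26 -> H3 at depth 26
  add 0.0.0.0/0 -> H2 at depth 0
  ? 242.99.237.179  path d0:H2→d1:-→d2:-→d3:-→d4:-→d5:-→d6:-→d7:-→d8:-→d9:-→d10:-→d11:-→d12:-→d13:-→d14:-→d15:-→d16:H1→d17:-→d18:-→d19:-→d20:-→d21:-→d22:-→d23:-→d24:-→d25:-→d26:H3→d27:-→d28:H3  best=H3
  - 242.99.237.176/28 clear@28
  add 242.99.0.0/16 -> H3 at depth 16
  ? 242.99.12.15  path d0:H2→d1:-→d2:-→d3:-→d4:-→d5:-→d6:-→d7:-→d8:-→d9:-→d10:-→d11:-→d12:-→d13:-→d14:-→d15:-→d16:H3  best=H3
  add 0.0.0.0/0 -> H0 at depth 0
  ? 242.99.0.78  path d0:H0→d1:-→d2:-→d3:-→d4:-→d5:-→d6:-→d7:-→d8:-→d9:-→d10:-→d11:-→d12:-→d13:-→d14:-→d15:-→d16:H3  best=H3
  add 242.96.0.0/12 -> H0 at depth 12
  ? 242.99.237.128  path d0:H0→d1:-→d2:-→d3:-→d4:-→d5:-→d6:-→d7:-→d8:-→d9:-→d10:-→d11:-→d12:H0→d13:-→d14:-→d15:-→d16:H3→d17:-→d18:-→d19:-→d20:-→d21:-→d22:-→d23:-→d24:-→d25:-→d26:H3  best=H3
  add 204.62.0.0/16 -> H2 at depth 16
  add 204.0.0.0/8 -> H0 at depth 8
  ? 242.99.1.9  path d0:H0→d1:-→d2:-→d3:-→d4:-→d5:-→d6:-→d7:-→d8:-→d9:-→d10:-→d11:-→d12:H0→d13:-→d14:-→d15:-→d16:H3  best=H3

== LOOKUPS ==
["H1","H1","H1","no-route","H1","H3","H3","H3","H3","H3"]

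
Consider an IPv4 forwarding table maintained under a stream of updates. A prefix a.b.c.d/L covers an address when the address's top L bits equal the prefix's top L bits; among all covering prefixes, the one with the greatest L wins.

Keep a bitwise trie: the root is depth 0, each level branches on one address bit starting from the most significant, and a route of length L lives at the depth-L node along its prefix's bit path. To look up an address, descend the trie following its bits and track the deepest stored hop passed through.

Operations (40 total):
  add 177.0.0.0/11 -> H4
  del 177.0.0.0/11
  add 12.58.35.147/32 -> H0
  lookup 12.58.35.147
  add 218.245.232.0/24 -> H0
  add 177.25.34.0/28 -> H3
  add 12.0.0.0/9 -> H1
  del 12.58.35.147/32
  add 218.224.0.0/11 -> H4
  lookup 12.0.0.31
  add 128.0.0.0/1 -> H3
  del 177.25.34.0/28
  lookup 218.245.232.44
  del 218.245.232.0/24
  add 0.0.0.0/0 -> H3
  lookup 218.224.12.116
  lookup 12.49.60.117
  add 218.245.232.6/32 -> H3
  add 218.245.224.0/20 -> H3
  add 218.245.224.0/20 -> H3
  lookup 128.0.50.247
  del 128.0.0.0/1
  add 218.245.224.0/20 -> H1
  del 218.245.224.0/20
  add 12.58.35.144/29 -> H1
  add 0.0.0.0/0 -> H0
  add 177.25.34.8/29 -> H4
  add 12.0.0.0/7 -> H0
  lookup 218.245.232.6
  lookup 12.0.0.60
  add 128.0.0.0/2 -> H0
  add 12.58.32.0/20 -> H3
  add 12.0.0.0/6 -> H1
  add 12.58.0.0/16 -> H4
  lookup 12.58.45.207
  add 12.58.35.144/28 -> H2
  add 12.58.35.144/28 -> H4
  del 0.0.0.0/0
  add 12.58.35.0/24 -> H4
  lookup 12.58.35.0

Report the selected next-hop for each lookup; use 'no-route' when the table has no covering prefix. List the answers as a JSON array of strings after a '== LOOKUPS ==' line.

Process each operation:
  + 177.0.0.0/11 (H4) depth=11
  - 177.0.0.0/11 clear@11
  + 12.58.35.147/32 (H0) depth=32
  lookup 12.58.35.147: bits 00001100001110100010001110010011 walk d0:-→d1:-→d2:-→d3:-→d4:-→d5:-→d6:-→d7:-→d8:-→d9:-→d10:-→d11:-→d12:-→d13:-→d14:-→d15:-→d16:-→d17:-→d18:-→d19:-→d20:-→d21:-→d22:-→d23:-→d24:-→d25:-→d26:-→d27:-→d28:-→d29:-→d30:-→d31:-→d32:H0 -> H0
  + 218.245.232.0/24 (H0) depth=24
  + 177.25.34.0/28 (H3) depth=28
  + 12.0.0.0/9 (H1) depth=9
  - 12.58.35.147/32 clear@32
  + 218.224.0.0/11 (H4) depth=11
  lookup 12.0.0.31: bits 0000110000 walk d0:-→d1:-→d2:-→d3:-→d4:-→d5:-→d6:-→d7:-→d8:-→d9:H1→d10:- -> H1
  + 128.0.0.0/1 (H3) depth=1
  - 177.25.34.0/28 clear@28
  lookup 218.245.232.44: bits 110110101111010111101000 walk d0:-→d1:H3→d2:-→d3:-→d4:-→d5:-→d6:-→d7:-→d8:-→d9:-→d10:-→d11:H4→d12:-→d13:-→d14:-→d15:-→d16:-→d17:-→d18:-→d19:-→d20:-→d21:-→d22:-→d23:-→d24:H0 -> H0
  - 218.245.232.0/24 clear@24
  + 0.0.0.0/0 (H3) depth=0
  lookup 218.224.12.116: bits 11011010111 walk d0:H3→d1:H3→d2:-→d3:-→d4:-→d5:-→d6:-→d7:-→d8:-→d9:-→d10:-→d11:H4 -> H4
  lookup 12.49.60.117: bits 000011000011 walk d0:H3→d1:-→d2:-→d3:-→d4:-→d5:-→d6:-→d7:-→d8:-→d9:H1→d10:-→d11:-→d12:- -> H1
  + 218.245.232.6/32 (H3) depth=32
  + 218.245.224.0/20 (H3) depth=20
  + 218.245.224.0/20 (H3) depth=20
  lookup 128.0.50.247: bits 10 walk d0:H3→d1:H3→d2:- -> H3
  - 128.0.0.0/1 clear@1
  + 218.245.224.0/20 (H1) depth=20
  - 218.245.224.0/20 clear@20
  + 12.58.35.144/29 (H1) depth=29
  + 0.0.0.0/0 (H0) depth=0
  + 177.25.34.8/29 (H4) depth=29
  + 12.0.0.0/7 (H0) depth=7
  lookup 218.245.232.6: bits 11011010111101011110100000000110 walk d0:H0→d1:-→d2:-→d3:-→d4:-→d5:-→d6:-→d7:-→d8:-→d9:-→d10:-→d11:H4→d12:-→d13:-→d14:-→d15:-→d16:-→d17:-→d18:-→d19:-→d20:-→d21:-→d22:-→d23:-→d24:-→d25:-→d26:-→d27:-→d28:-→d29:-→d30:-→d31:-→d32:H3 -> H3
  lookup 12.0.0.60: bits 0000110000 walk d0:H0→d1:-→d2:-→d3:-→d4:-→d5:-→d6:-→d7:H0→d8:-→d9:H1→d10:- -> H1
  + 128.0.0.0/2 (H0) depth=2
  + 12.58.32.0/20 (H3) depth=20
  + 12.0.0.0/6 (H1) depth=6
  + 12.58.0.0/16 (H4) depth=16
  lookup 12.58.45.207: bits 00001100001110100010 walk d0:H0→d1:-→d2:-→d3:-→d4:-→d5:-→d6:H1→d7:H0→d8:-→d9:H1→d10:-→d11:-→d12:-→d13:-→d14:-→d15:-→d16:H4→d17:-→d18:-→d19:-→d20:H3 -> H3
  + 12.58.35.144/28 (H2) depth=28
  + 12.58.35.144/28 (H4) depth=28
  - 0.0.0.0/0 clear@0
  + 12.58.35.0/24 (H4) depth=24
  lookup 12.58.35.0: bits 000011000011101000100011 walk d0:-→d1:-→d2:-→d3:-→d4:-→d5:-→d6:H1→d7:H0→d8:-→d9:H1→d10:-→d11:-→d12:-→d13:-→d14:-→d15:-→d16:H4→d17:-→d18:-→d19:-→d20:H3→d21:-→d22:-→d23:-→d24:H4 -> H4

== LOOKUPS ==
["H0","H1","H0","H4","H1","H3","H3","H1","H3","H4"]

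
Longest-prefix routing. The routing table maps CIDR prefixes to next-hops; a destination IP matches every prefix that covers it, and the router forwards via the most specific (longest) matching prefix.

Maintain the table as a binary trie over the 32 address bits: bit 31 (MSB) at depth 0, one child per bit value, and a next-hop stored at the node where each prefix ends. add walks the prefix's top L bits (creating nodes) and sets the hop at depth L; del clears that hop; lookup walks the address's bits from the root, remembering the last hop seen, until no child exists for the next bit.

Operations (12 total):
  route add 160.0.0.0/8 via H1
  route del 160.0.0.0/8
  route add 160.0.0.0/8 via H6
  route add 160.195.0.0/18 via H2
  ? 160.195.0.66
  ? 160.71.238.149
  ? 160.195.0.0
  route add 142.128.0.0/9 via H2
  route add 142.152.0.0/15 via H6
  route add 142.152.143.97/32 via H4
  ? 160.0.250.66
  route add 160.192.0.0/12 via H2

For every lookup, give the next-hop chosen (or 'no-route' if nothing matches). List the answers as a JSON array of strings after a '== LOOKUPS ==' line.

Apply in order:
  add 160.0.0.0/8 -> H1 at depth 8
  del 160.0.0.0/8 (clear depth 8)
  add 160.0.0.0/8 -> H6 at depth 8
  add 160.195.0.0/18 -> H2 at depth 18
  Q 160.195.0.66: descend 101000001100001100 ; hops seen [H6,H2] ; pick H2
  Q 160.71.238.149: descend 10100000 ; hops seen [H6] ; pick H6
  Q 160.195.0.0: descend 101000001100001100 ; hops seen [H6,H2] ; pick H2
  add 142.128.0.0/9 -> H2 at depth 9
  add 142.152.0.0/15 -> H6 at depth 15
  add 142.152.143.97/32 -> H4 at depth 32
  Q 160.0.250.66: descend 10100000 ; hops seen [H6] ; pick H6
  add 160.192.0.0/12 -> H2 at depth 12

== LOOKUPS ==
["H2","H6","H2","H6"]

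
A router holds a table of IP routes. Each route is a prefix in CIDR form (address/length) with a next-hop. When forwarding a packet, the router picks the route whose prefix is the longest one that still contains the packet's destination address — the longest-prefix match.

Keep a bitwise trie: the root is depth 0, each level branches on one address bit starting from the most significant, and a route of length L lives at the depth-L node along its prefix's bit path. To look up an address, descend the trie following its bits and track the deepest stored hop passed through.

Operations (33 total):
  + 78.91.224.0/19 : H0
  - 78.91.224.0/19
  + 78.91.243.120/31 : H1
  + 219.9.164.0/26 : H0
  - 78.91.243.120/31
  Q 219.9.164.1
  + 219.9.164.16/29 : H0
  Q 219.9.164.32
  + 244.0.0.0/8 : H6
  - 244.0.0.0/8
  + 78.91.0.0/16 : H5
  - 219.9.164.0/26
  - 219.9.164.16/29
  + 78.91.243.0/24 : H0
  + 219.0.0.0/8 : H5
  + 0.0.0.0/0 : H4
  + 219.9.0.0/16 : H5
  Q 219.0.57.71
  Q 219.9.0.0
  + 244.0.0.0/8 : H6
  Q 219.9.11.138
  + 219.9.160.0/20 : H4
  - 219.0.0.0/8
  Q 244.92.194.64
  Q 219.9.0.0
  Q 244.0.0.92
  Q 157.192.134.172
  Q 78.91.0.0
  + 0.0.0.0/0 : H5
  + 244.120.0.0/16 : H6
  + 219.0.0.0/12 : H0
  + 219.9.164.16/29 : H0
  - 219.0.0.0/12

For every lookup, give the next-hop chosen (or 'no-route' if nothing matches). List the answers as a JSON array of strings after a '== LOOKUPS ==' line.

Apply in order:
  add 78.91.224.0/19 -> H0 at depth 19
  del 78.91.224.0/19 (clear depth 19)
  add 78.91.243.120/31 -> H1 at depth 31
  add 219.9.164.0/26 -> H0 at depth 26
  del 78.91.243.120/31 (clear depth 31)
  Q 219.9.164.1: descend 11011011000010011010010000 ; hops seen [H0] ; pick H0
  add 219.9.164.16/29 -> H0 at depth 29
  Q 219.9.164.32: descend 11011011000010011010010000 ; hops seen [H0] ; pick H0
  add 244.0.0.0/8 -> H6 at depth 8
  del 244.0.0.0/8 (clear depth 8)
  add 78.91.0.0/16 -> H5 at depth 16
  del 219.9.164.0/26 (clear depth 26)
  del 219.9.164.16/29 (clear depth 29)
  add 78.91.243.0/24 -> H0 at depth 24
  add 219.0.0.0/8 -> H5 at depth 8
  add 0.0.0.0/0 -> H4 at depth 0
  add 219.9.0.0/16 -> H5 at depth 16
  Q 219.0.57.71: descend 110110110000 ; hops seen [H4,H5] ; pick H5
  Q 219.9.0.0: descend 1101101100001001 ; hops seen [H4,H5,H5] ; pick H5
  add 244.0.0.0/8 -> H6 at depth 8
  Q 219.9.11.138: descend 1101101100001001 ; hops seen [H4,H5,H5] ; pick H5
  add 219.9.160.0/20 -> H4 at depth 20
  del 219.0.0.0/8 (clear depth 8)
  Q 244.92.194.64: descend 11110100 ; hops seen [H4,H6] ; pick H6
  Q 219.9.0.0: descend 1101101100001001 ; hops seen [H4,H5] ; pick H5
  Q 244.0.0.92: descend 11110100 ; hops seen [H4,H6] ; pick H6
  Q 157.192.134.172: descend 1 ; hops seen [H4] ; pick H4
  Q 78.91.0.0: descend 0100111001011011 ; hops seen [H4,H5] ; pick H5
  add 0.0.0.0/0 -> H5 at depth 0
  add 244.120.0.0/16 -> H6 at depth 16
  add 219.0.0.0/12 -> H0 at depth 12
  add 219.9.164.16/29 -> H0 at depth 29
  del 219.0.0.0/12 (clear depth 12)

== LOOKUPS ==
["H0","H0","H5","H5","H5","H6","H5","H6","H4","H5"]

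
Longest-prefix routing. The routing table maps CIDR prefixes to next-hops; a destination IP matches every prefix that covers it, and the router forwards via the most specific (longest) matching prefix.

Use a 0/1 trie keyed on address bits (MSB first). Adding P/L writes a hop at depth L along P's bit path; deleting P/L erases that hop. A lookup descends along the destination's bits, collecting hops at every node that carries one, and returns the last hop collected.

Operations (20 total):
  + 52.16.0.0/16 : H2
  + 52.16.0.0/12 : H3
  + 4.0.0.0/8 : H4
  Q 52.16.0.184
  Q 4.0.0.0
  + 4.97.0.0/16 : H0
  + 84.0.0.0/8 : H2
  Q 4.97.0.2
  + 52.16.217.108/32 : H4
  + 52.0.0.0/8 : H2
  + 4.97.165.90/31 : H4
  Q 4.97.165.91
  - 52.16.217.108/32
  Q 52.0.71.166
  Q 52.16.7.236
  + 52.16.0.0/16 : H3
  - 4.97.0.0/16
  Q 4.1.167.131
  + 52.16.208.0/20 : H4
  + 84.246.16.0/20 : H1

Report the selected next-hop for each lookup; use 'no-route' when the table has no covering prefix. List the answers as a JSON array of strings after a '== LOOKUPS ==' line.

Apply in order:
  add 52.16.0.0/16 -> H2 at depth 16
  add 52.16.0.0/12 -> H3 at depth 12
  add 4.0.0.0/8 -> H4 at depth 8
  Q 52.16.0.184: descend 0011010000010000 ; hops seen [H3,H2] ; pick H2
  Q 4.0.0.0: descend 00000100 ; hops seen [H4] ; pick H4
  add 4.97.0.0/16 -> H0 at depth 16
  add 84.0.0.0/8 -> H2 at depth 8
  Q 4.97.0.2: descend 0000010001100001 ; hops seen [H4,H0] ; pick H0
  add 52.16.217.108/32 -> H4 at depth 32
  add 52.0.0.0/8 -> H2 at depth 8
  add 4.97.165.90/31 -> H4 at depth 31
  Q 4.97.165.91: descend 0000010001100001101001010101101 ; hops seen [H4,H0,H4] ; pick H4
  - 52.16.217.108/32 clear@32
  Q 52.0.71.166: descend 00110100000 ; hops seen [H2] ; pick H2
  Q 52.16.7.236: descend 0011010000010000 ; hops seen [H2,H3,H2] ; pick H2
  add 52.16.0.0/16 -> H3 at depth 16
  - 4.97.0.0/16 clear@16
  Q 4.1.167.131: descend 000001000 ; hops seen [H4] ; pick H4
  add 52.16.208.0/20 -> H4 at depth 20
  add 84.246.16.0/20 -> H1 at depth 20

== LOOKUPS ==
["H2","H4","H0","H4","H2","H2","H4"]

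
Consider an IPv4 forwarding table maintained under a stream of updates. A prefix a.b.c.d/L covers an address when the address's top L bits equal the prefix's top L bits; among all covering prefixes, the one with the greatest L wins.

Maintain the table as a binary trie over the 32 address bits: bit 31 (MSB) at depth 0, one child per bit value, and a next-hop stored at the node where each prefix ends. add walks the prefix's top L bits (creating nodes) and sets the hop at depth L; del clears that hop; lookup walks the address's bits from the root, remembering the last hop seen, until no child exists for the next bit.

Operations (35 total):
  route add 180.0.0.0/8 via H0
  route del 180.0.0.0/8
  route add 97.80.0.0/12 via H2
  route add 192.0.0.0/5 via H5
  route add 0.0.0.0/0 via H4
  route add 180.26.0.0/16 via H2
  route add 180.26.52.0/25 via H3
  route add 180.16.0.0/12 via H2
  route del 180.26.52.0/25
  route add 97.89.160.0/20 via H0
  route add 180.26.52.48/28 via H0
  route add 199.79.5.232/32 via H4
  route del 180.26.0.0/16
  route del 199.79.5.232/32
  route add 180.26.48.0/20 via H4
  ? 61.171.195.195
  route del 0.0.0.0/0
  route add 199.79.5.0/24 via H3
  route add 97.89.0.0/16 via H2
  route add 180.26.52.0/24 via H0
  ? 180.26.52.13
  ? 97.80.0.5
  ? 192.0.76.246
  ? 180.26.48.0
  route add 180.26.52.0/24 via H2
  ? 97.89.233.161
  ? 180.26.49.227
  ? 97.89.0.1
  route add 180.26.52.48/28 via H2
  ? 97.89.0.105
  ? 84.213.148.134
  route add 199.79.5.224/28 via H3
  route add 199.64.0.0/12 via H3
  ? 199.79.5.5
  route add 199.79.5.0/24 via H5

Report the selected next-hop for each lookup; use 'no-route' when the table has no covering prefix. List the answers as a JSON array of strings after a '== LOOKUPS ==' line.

Process each operation:
  add 180.0.0.0/8 -> H0 at depth 8
  del 180.0.0.0/8 (clear depth 8)
  add 97.80.0.0/12 -> H2 at depth 12
  add 192.0.0.0/5 -> H5 at depth 5
  add 0.0.0.0/0 -> H4 at depth 0
  add 180.26.0.0/16 -> H2 at depth 16
  add 180.26.52.0/25 -> H3 at depth 25
  add 180.16.0.0/12 -> H2 at depth 12
  del 180.26.52.0/25 (clear depth 25)
  add 97.89.160.0/20 -> H0 at depth 20
  add 180.26.52.48/28 -> H0 at depth 28
  add 199.79.5.232/32 -> H4 at depth 32
  del 180.26.0.0/16 (clear depth 16)
  del 199.79.5.232/32 (clear depth 32)
  add 180.26.48.0/20 -> H4 at depth 20
  lookup 61.171.195.195: bits 0 walk d0:H4→d1:- -> H4
  del 0.0.0.0/0 (clear depth 0)
  add 199.79.5.0/24 -> H3 at depth 24
  add 97.89.0.0/16 -> H2 at depth 16
  add 180.26.52.0/24 -> H0 at depth 24
  lookup 180.26.52.13: bits 10110100000110100011010000 walk d0:-→d1:-→d2:-→d3:-→d4:-→d5:-→d6:-→d7:-→d8:-→d9:-→d10:-→d11:-→d12:H2→d13:-→d14:-→d15:-→d16:-→d17:-→d18:-→d19:-→d20:H4→d21:-→d22:-→d23:-→d24:H0→d25:-→d26:- -> H0
  lookup 97.80.0.5: bits 011000010101 walk d0:-→d1:-→d2:-→d3:-→d4:-→d5:-→d6:-→d7:-→d8:-→d9:-→d10:-→d11:-→d12:H2 -> H2
  lookup 192.0.76.246: bits 11000 walk d0:-→d1:-→d2:-→d3:-→d4:-→d5:H5 -> H5
  lookup 180.26.48.0: bits 101101000001101000110 walk d0:-→d1:-→d2:-→d3:-→d4:-→d5:-→d6:-→d7:-→d8:-→d9:-→d10:-→d11:-→d12:H2→d13:-→d14:-→d15:-→d16:-→d17:-→d18:-→d19:-→d20:H4→d21:- -> H4
  add 180.26.52.0/24 -> H2 at depth 24
  lookup 97.89.233.161: bits 01100001010110011 walk d0:-→d1:-→d2:-→d3:-→d4:-→d5:-→d6:-→d7:-→d8:-→d9:-→d10:-→d11:-→d12:H2→d13:-→d14:-→d15:-→d16:H2→d17:- -> H2
  lookup 180.26.49.227: bits 101101000001101000110 walk d0:-→d1:-→d2:-→d3:-→d4:-→d5:-→d6:-→d7:-→d8:-→d9:-→d10:-→d11:-→d12:H2→d13:-→d14:-→d15:-→d16:-→d17:-→d18:-→d19:-→d20:H4→d21:- -> H4
  lookup 97.89.0.1: bits 0110000101011001 walk d0:-→d1:-→d2:-→d3:-→d4:-→d5:-→d6:-→d7:-→d8:-→d9:-→d10:-→d11:-→d12:H2→d13:-→d14:-→d15:-→d16:H2 -> H2
  add 180.26.52.48/28 -> H2 at depth 28
  lookup 97.89.0.105: bits 0110000101011001 walk d0:-→d1:-→d2:-→d3:-→d4:-→d5:-→d6:-→d7:-→d8:-→d9:-→d10:-→d11:-→d12:H2→d13:-→d14:-→d15:-→d16:H2 -> H2
  lookup 84.213.148.134: bits 01 walk d0:-→d1:-→d2:- -> no-route
  add 199.79.5.224/28 -> H3 at depth 28
  add 199.64.0.0/12 -> H3 at depth 12
  lookup 199.79.5.5: bits 110001110100111100000101 walk d0:-→d1:-→d2:-→d3:-→d4:-→d5:H5→d6:-→d7:-→d8:-→d9:-→d10:-→d11:-→d12:H3→d13:-→d14:-→d15:-→d16:-→d17:-→d18:-→d19:-→d20:-→d21:-→d22:-→d23:-→d24:H3 -> H3
  add 199.79.5.0/24 -> H5 at depth 24

== LOOKUPS ==
["H4","H0","H2","H5","H4","H2","H4","H2","H2","no-route","H3"]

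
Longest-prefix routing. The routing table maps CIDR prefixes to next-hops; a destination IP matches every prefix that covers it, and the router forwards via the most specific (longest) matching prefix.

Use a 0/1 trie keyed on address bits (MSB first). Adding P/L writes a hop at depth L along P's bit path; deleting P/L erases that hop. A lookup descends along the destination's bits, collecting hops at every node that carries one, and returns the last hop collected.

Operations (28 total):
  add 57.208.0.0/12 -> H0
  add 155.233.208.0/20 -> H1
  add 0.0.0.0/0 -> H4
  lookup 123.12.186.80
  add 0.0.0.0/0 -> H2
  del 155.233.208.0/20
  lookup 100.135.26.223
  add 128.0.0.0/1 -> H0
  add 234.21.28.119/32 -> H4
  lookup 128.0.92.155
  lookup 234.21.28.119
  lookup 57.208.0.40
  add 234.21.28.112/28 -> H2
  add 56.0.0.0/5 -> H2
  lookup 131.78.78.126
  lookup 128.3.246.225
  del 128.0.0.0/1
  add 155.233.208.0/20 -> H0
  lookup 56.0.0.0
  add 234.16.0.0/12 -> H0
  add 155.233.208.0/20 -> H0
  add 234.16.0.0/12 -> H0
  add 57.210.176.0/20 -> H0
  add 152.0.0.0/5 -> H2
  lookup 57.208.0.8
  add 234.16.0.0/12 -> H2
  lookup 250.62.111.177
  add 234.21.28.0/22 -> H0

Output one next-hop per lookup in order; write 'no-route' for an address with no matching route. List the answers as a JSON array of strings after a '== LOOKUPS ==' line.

Process each operation:
  add 57.208.0.0/12 -> H0 at depth 12
  add 155.233.208.0/20 -> H1 at depth 20
  add 0.0.0.0/0 -> H4 at depth 0
  Q 123.12.186.80: descend 0 ; hops seen [H4] ; pick H4
  add 0.0.0.0/0 -> H2 at depth 0
  - 155.233.208.0/20 clear@20
  Q 100.135.26.223: descend 0 ; hops seen [H2] ; pick H2
  add 128.0.0.0/1 -> H0 at depth 1
  add 234.21.28.119/32 -> H4 at depth 32
  Q 128.0.92.155: descend 100 ; hops seen [H2,H0] ; pick H0
  Q 234.21.28.119: descend 11101010000101010001110001110111 ; hops seen [H2,H0,H4] ; pick H4
  Q 57.208.0.40: descend 001110011101 ; hops seen [H2,H0] ; pick H0
  add 234.21.28.112/28 -> H2 at depth 28
  add 56.0.0.0/5 -> H2 at depth 5
  Q 131.78.78.126: descend 100 ; hops seen [H2,H0] ; pick H0
  Q 128.3.246.225: descend 100 ; hops seen [H2,H0] ; pick H0
  - 128.0.0.0/1 clear@1
  add 155.233.208.0/20 -> H0 at depth 20
  Q 56.0.0.0: descend 0011100 ; hops seen [H2,H2] ; pick H2
  add 234.16.0.0/12 -> H0 at depth 12
  add 155.233.208.0/20 -> H0 at depth 20
  add 234.16.0.0/12 -> H0 at depth 12
  add 57.210.176.0/20 -> H0 at depth 20
  add 152.0.0.0/5 -> H2 at depth 5
  Q 57.208.0.8: descend 00111001110100 ; hops seen [H2,H2,H0] ; pick H0
  add 234.16.0.0/12 -> H2 at depth 12
  Q 250.62.111.177: descend 111 ; hops seen [H2] ; pick H2
  add 234.21.28.0/22 -> H0 at depth 22

== LOOKUPS ==
["H4","H2","H0","H4","H0","H0","H0","H2","H0","H2"]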